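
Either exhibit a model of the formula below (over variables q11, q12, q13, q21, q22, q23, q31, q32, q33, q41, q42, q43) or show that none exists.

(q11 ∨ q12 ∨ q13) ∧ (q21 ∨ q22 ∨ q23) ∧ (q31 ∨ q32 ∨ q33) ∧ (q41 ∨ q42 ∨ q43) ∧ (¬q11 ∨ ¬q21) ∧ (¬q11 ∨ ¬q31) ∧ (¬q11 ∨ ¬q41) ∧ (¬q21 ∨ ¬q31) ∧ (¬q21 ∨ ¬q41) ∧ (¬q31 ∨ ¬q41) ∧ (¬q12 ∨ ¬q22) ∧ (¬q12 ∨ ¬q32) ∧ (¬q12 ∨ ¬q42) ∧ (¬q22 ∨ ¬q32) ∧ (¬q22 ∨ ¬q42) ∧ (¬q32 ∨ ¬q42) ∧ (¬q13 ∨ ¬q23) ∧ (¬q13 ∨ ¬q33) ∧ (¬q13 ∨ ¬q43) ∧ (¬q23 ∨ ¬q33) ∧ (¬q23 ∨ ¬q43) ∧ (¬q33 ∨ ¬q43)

UNSATISFIABLE

Branch on q11: set q11 = False.
Branch on q12: set q12 = True.
The clause (¬q22) is unit, so q22 = False.
The clause (¬q32) is unit, so q32 = False.
The clause (¬q42) is unit, so q42 = False.
Branch on q21: set q21 = True.
The clause (¬q31) is unit, so q31 = False.
The clause (q33) is unit, so q33 = True.
The clause (¬q41) is unit, so q41 = False.
The clause (q43) is unit, so q43 = True.
That conflicts with the unit clause (¬q43).
So q21 must be the other value — set q21 = False.
The clause (q23) is unit, so q23 = True.
The clause (¬q13) is unit, so q13 = False.
The clause (¬q33) is unit, so q33 = False.
The clause (q31) is unit, so q31 = True.
The clause (¬q41) is unit, so q41 = False.
The clause (q43) is unit, so q43 = True.
That conflicts with the unit clause (¬q43).
Either choice for q21 ends in contradiction.
So q12 must be the other value — set q12 = False.
The clause (q13) is unit, so q13 = True.
The clause (¬q23) is unit, so q23 = False.
The clause (¬q33) is unit, so q33 = False.
The clause (¬q43) is unit, so q43 = False.
Branch on q21: set q21 = True.
The clause (¬q31) is unit, so q31 = False.
The clause (q32) is unit, so q32 = True.
The clause (¬q41) is unit, so q41 = False.
The clause (q42) is unit, so q42 = True.
That conflicts with the unit clause (¬q42).
So q21 must be the other value — set q21 = False.
The clause (q22) is unit, so q22 = True.
The clause (¬q32) is unit, so q32 = False.
The clause (q31) is unit, so q31 = True.
The clause (¬q41) is unit, so q41 = False.
The clause (q42) is unit, so q42 = True.
That conflicts with the unit clause (¬q42).
Either choice for q21 ends in contradiction.
Either choice for q12 ends in contradiction.
So q11 must be the other value — set q11 = True.
The clause (¬q21) is unit, so q21 = False.
The clause (¬q31) is unit, so q31 = False.
The clause (¬q41) is unit, so q41 = False.
Branch on q22: set q22 = True.
The clause (¬q12) is unit, so q12 = False.
The clause (¬q32) is unit, so q32 = False.
The clause (q33) is unit, so q33 = True.
The clause (¬q42) is unit, so q42 = False.
The clause (q43) is unit, so q43 = True.
That conflicts with the unit clause (¬q43).
So q22 must be the other value — set q22 = False.
The clause (q23) is unit, so q23 = True.
The clause (¬q13) is unit, so q13 = False.
The clause (¬q33) is unit, so q33 = False.
The clause (q32) is unit, so q32 = True.
The clause (¬q12) is unit, so q12 = False.
The clause (¬q42) is unit, so q42 = False.
The clause (q43) is unit, so q43 = True.
That conflicts with the unit clause (¬q43).
Either choice for q22 ends in contradiction.
Either choice for q11 ends in contradiction.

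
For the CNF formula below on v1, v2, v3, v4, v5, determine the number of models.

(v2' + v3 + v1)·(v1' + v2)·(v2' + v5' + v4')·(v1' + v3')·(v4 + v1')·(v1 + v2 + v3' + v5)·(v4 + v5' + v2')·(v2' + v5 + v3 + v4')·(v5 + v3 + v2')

8

There are 2^5 = 32 truth assignments over (v1, v2, v3, v4, v5).
Split on v4. With v4 = 1, the clauses containing v4 are satisfied and v4' drops from the rest; 4 of the 2^4 = 16 assignments to the other variables satisfy what remains.
With v4 = 0, by the same count on the reduced clause set, 4 assignments work.
Total: 4 + 4 = 8.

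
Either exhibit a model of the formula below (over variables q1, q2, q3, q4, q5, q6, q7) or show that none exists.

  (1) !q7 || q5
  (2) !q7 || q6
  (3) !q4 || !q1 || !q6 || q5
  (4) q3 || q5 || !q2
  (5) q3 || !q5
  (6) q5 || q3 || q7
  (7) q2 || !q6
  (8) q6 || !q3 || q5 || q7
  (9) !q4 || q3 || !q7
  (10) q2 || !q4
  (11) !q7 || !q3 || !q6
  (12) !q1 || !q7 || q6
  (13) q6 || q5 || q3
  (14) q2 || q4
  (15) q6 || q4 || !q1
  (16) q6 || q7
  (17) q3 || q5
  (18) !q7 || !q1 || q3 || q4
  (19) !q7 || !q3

Case q7 = false:
Unit clause (q6) forces q6 = true.
Unit clause (q2) forces q2 = true.
Case q3 = true:
Case q4 = true:
Case q1 = false:
Every clause is now satisfied; q5 is unconstrained.

q1=false, q2=true, q3=true, q4=true, q5=false, q6=true, q7=false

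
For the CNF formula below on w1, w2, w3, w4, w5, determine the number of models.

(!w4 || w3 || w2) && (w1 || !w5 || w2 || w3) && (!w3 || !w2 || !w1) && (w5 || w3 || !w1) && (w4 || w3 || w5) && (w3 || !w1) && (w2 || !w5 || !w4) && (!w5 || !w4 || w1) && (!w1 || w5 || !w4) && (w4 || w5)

7

There are 2^5 = 32 truth assignments over (w1, w2, w3, w4, w5).
Split on w4. With w4 = true, the clauses containing w4 are satisfied and !w4 drops from the rest; 3 of the 2^4 = 16 assignments to the other variables satisfy what remains.
With w4 = false, by the same count on the reduced clause set, 4 assignments work.
(One model: w1=F, w2=F, w3=T, w4=F, w5=T.)
Total: 3 + 4 = 7.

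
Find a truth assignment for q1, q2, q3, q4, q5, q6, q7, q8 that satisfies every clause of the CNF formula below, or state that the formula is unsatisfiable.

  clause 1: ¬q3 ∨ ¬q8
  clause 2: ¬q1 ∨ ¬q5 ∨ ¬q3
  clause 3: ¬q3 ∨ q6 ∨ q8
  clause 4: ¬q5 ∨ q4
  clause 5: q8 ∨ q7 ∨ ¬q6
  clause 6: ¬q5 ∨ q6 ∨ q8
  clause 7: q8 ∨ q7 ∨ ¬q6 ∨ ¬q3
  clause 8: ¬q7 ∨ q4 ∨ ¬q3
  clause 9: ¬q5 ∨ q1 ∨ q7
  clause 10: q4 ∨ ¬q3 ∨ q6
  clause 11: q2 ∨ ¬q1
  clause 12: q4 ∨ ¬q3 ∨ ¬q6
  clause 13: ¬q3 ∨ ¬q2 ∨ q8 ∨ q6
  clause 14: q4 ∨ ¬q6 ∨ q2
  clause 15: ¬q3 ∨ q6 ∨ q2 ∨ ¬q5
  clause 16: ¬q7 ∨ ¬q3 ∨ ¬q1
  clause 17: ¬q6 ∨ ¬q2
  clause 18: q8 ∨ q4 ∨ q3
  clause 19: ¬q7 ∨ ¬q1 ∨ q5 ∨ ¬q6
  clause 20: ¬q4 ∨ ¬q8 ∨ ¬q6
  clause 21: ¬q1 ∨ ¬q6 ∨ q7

q1: False; q2: True; q3: False; q4: True; q5: True; q6: False; q7: True; q8: True

Case q3 = False:
Case q5 = True:
(q4) alone gives q4 = True.
Case q6 = False:
(q8) alone gives q8 = True.
Case q1 = False:
(q7) alone gives q7 = True.
No clause remains; q2 is free.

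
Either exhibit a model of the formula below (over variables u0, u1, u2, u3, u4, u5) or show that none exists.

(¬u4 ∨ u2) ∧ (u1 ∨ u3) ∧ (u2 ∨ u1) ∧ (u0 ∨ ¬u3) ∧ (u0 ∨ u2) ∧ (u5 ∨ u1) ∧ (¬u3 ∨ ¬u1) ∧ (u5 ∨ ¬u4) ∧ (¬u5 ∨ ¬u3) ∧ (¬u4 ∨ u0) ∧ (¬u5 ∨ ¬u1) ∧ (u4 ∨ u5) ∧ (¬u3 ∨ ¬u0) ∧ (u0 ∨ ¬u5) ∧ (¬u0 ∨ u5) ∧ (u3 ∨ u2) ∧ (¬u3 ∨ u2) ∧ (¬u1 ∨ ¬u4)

UNSATISFIABLE

Branch on u4: set u4 = False.
Unit clause (u5) forces u5 = True.
Unit clause (¬u3) forces u3 = False.
Unit clause (u1) forces u1 = True.
But (¬u1) is also a unit clause — contradiction.
That branch fails; take u4 = True instead.
Unit clause (u2) forces u2 = True.
Unit clause (u5) forces u5 = True.
Unit clause (¬u3) forces u3 = False.
Unit clause (u1) forces u1 = True.
But (¬u1) is also a unit clause — contradiction.
Both values of u4 lead to a conflict.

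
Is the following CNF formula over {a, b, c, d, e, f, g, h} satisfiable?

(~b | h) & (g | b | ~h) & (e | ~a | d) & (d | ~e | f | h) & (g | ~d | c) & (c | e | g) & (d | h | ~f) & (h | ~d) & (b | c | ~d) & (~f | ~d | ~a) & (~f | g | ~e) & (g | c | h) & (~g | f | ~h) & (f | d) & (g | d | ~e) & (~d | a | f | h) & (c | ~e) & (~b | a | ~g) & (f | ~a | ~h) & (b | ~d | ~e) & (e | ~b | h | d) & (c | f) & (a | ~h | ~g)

Branch on b: set b = 1.
The clause (h) is unit, so h = 1.
Branch on g: set g = 0.
Branch on d: set d = 1.
The clause (c) is unit, so c = 1.
Branch on f: set f = 0.
The clause (~a) is unit, so a = 0.
No clause remains; e is free.
A satisfying assignment: a=0,  b=1,  c=1,  d=1,  e=0,  f=0,  g=0,  h=1.

Yes, satisfiable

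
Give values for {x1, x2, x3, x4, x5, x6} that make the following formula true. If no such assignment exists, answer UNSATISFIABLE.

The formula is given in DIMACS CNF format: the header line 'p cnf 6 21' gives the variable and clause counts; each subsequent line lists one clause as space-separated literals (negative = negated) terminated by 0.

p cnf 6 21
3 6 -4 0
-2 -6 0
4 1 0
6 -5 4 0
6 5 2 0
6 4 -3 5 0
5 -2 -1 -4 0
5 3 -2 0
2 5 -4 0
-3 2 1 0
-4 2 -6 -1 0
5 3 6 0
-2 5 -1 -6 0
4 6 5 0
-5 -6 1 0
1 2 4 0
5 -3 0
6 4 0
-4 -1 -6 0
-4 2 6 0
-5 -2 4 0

x1 ↦ True, x2 ↦ True, x3 ↦ True, x4 ↦ True, x5 ↦ True, x6 ↦ False

Branch on x2: set x2 = True.
From the singleton clause (¬x6), x6 = False.
From the singleton clause (x4), x4 = True.
From the singleton clause (x3), x3 = True.
From the singleton clause (x5), x5 = True.
All clauses hold; x1 can take either value.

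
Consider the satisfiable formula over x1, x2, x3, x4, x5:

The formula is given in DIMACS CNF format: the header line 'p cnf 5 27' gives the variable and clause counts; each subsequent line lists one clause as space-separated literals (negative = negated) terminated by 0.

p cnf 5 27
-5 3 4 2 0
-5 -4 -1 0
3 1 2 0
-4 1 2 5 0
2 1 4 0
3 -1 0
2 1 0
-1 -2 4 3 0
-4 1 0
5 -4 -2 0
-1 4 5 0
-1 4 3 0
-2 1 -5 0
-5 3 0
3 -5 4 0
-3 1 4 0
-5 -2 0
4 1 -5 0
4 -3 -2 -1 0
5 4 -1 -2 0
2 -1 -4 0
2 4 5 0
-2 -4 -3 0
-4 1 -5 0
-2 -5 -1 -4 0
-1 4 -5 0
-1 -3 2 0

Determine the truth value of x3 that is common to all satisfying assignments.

Suppose x3 = True.
Case x2 = True:
Unit clause (¬x5) forces x5 = False.
Unit clause (¬x4) forces x4 = False.
Unit clause (¬x1) forces x1 = False.
But (x1) is also a unit clause — contradiction.
Backtrack on x2: now try x2 = False.
Unit clause (x1) forces x1 = True.
But (¬x1) is also a unit clause — contradiction.
Both values of x2 lead to a conflict.
So every satisfying assignment has x3 = False.

False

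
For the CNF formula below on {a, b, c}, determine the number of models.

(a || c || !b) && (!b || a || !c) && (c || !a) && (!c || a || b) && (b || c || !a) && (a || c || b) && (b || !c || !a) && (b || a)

1

There are 2^3 = 8 truth assignments over (a, b, c).
Check each against the 8 clauses (columns in the order a, b, c):
  F F F  ✗ fails (a || c || b)
  F F T  ✗ fails (!c || a || b)
  F T F  ✗ fails (a || c || !b)
  F T T  ✗ fails (!b || a || !c)
  T F F  ✗ fails (c || !a)
  T F T  ✗ fails (b || !c || !a)
  T T F  ✗ fails (c || !a)
  T T T  ✓ satisfies all
1 of the 8 rows is a model.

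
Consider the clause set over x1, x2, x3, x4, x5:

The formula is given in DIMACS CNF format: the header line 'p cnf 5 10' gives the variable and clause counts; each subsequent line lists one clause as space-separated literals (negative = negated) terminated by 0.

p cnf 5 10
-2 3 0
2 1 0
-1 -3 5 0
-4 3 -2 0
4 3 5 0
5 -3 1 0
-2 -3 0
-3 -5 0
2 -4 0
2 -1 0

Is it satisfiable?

Try x2 = False.
The clause (x1) is unit, so x1 = True.
That conflicts with the unit clause (¬x1).
That branch fails; take x2 = True instead.
The clause (x3) is unit, so x3 = True.
That conflicts with the unit clause (¬x3).
Either choice for x2 ends in contradiction.
No assignment satisfies every clause.

Unsatisfiable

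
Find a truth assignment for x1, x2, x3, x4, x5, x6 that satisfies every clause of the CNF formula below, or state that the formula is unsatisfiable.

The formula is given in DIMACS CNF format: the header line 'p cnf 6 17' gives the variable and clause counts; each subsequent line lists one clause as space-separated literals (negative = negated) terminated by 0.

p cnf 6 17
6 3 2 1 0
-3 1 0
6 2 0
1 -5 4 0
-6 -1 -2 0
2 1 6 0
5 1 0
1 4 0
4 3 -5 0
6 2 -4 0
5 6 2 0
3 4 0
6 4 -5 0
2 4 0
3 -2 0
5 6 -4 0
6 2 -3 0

x1=True; x2=True; x3=True; x4=False; x5=False; x6=False

Suppose x3 = True.
From the singleton clause (x1), x1 = True.
Suppose x6 = False.
From the singleton clause (x2), x2 = True.
Suppose x4 = False.
From the singleton clause (¬x5), x5 = False.
All clauses are satisfied.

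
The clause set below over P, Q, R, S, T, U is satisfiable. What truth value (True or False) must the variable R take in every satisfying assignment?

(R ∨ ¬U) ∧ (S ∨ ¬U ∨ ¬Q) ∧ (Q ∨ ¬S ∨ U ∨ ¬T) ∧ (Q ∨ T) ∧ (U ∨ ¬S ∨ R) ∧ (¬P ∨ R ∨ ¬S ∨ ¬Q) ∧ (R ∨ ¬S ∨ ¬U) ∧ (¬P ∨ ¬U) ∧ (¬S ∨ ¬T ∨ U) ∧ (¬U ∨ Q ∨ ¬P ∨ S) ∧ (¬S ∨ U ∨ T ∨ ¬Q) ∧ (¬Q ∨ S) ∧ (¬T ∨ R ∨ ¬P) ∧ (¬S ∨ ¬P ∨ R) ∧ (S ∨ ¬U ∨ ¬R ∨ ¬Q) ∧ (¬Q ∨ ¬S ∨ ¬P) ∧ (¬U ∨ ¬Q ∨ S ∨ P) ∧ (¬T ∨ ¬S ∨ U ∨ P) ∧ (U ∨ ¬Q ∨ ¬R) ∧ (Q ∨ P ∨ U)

Suppose R = False.
Unit clause (¬U) forces U = False.
Unit clause (¬S) forces S = False.
Unit clause (¬Q) forces Q = False.
Unit clause (T) forces T = True.
Unit clause (¬P) forces P = False.
But (P) is also a unit clause — contradiction.
So every satisfying assignment has R = True.

True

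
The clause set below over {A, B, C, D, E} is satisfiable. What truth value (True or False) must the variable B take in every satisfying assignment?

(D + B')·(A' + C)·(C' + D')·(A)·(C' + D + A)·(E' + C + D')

False

Suppose B = 1.
(D) alone gives D = 1.
(C') alone gives C = 0.
(A') alone gives A = 0.
That conflicts with the unit clause (A).
So every satisfying assignment has B = False.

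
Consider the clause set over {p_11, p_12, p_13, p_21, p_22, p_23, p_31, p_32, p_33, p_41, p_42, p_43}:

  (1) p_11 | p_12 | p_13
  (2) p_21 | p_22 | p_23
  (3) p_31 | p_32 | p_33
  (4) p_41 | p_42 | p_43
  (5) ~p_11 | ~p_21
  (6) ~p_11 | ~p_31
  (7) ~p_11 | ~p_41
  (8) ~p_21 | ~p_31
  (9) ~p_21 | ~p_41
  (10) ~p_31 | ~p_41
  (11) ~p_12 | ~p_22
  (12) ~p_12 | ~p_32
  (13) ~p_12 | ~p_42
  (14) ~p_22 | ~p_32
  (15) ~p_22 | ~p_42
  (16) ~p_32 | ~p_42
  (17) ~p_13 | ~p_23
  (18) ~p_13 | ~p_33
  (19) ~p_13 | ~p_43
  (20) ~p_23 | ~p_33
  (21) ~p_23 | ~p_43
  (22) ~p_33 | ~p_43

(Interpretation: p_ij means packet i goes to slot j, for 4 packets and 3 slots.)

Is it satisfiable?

Suppose p_11 = 0.
Suppose p_12 = 1.
From the singleton clause (~p_22), p_22 = 0.
From the singleton clause (~p_32), p_32 = 0.
From the singleton clause (~p_42), p_42 = 0.
Suppose p_21 = 1.
From the singleton clause (~p_31), p_31 = 0.
From the singleton clause (p_33), p_33 = 1.
From the singleton clause (~p_41), p_41 = 0.
From the singleton clause (p_43), p_43 = 1.
But (~p_43) is also a unit clause — contradiction.
Undo p_21 and try p_21 = 0.
From the singleton clause (p_23), p_23 = 1.
From the singleton clause (~p_13), p_13 = 0.
From the singleton clause (~p_33), p_33 = 0.
From the singleton clause (p_31), p_31 = 1.
From the singleton clause (~p_41), p_41 = 0.
From the singleton clause (p_43), p_43 = 1.
But (~p_43) is also a unit clause — contradiction.
Neither p_21 = 1 nor p_21 = 0 works.
Undo p_12 and try p_12 = 0.
From the singleton clause (p_13), p_13 = 1.
From the singleton clause (~p_23), p_23 = 0.
From the singleton clause (~p_33), p_33 = 0.
From the singleton clause (~p_43), p_43 = 0.
Suppose p_21 = 1.
From the singleton clause (~p_31), p_31 = 0.
From the singleton clause (p_32), p_32 = 1.
From the singleton clause (~p_41), p_41 = 0.
From the singleton clause (p_42), p_42 = 1.
But (~p_42) is also a unit clause — contradiction.
Undo p_21 and try p_21 = 0.
From the singleton clause (p_22), p_22 = 1.
From the singleton clause (~p_32), p_32 = 0.
From the singleton clause (p_31), p_31 = 1.
From the singleton clause (~p_41), p_41 = 0.
From the singleton clause (p_42), p_42 = 1.
But (~p_42) is also a unit clause — contradiction.
Neither p_21 = 1 nor p_21 = 0 works.
Neither p_12 = 1 nor p_12 = 0 works.
Undo p_11 and try p_11 = 1.
From the singleton clause (~p_21), p_21 = 0.
From the singleton clause (~p_31), p_31 = 0.
From the singleton clause (~p_41), p_41 = 0.
Suppose p_22 = 1.
From the singleton clause (~p_12), p_12 = 0.
From the singleton clause (~p_32), p_32 = 0.
From the singleton clause (p_33), p_33 = 1.
From the singleton clause (~p_42), p_42 = 0.
From the singleton clause (p_43), p_43 = 1.
But (~p_43) is also a unit clause — contradiction.
Undo p_22 and try p_22 = 0.
From the singleton clause (p_23), p_23 = 1.
From the singleton clause (~p_13), p_13 = 0.
From the singleton clause (~p_33), p_33 = 0.
From the singleton clause (p_32), p_32 = 1.
From the singleton clause (~p_12), p_12 = 0.
From the singleton clause (~p_42), p_42 = 0.
From the singleton clause (p_43), p_43 = 1.
But (~p_43) is also a unit clause — contradiction.
Neither p_22 = 1 nor p_22 = 0 works.
Neither p_11 = 1 nor p_11 = 0 works.
No assignment satisfies every clause.

Unsatisfiable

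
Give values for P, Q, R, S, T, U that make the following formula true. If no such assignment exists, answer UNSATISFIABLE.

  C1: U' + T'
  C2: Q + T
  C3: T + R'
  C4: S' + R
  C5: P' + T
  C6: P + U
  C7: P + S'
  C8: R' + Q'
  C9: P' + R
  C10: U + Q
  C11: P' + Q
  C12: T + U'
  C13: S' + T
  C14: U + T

UNSATISFIABLE

Suppose U = 0.
The clause (P) is unit, so P = 1.
The clause (T) is unit, so T = 1.
The clause (R) is unit, so R = 1.
The clause (Q') is unit, so Q = 0.
That conflicts with the unit clause (Q).
Undo U and try U = 1.
The clause (T') is unit, so T = 0.
That conflicts with the unit clause (T).
Either choice for U ends in contradiction.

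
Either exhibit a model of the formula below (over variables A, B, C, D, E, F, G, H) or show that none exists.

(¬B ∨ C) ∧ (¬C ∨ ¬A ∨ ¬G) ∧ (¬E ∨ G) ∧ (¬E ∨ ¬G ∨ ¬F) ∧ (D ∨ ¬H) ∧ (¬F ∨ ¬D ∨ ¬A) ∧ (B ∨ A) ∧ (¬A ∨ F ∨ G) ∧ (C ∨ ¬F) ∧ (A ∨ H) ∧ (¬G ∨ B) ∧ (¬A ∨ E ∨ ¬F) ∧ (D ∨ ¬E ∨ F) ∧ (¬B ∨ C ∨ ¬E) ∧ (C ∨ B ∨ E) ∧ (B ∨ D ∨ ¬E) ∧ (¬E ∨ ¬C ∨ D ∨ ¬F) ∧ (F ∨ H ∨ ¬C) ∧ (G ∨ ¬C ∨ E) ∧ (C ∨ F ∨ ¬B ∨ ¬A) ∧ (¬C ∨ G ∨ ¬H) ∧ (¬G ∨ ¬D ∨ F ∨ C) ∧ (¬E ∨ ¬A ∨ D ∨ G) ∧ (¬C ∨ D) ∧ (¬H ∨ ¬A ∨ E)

Try B = True.
Unit clause (C) forces C = True.
Unit clause (D) forces D = True.
Try A = False.
Unit clause (H) forces H = True.
Unit clause (G) forces G = True.
Try E = True.
Unit clause (¬F) forces F = False.
Every clause now holds.

A: False,  B: True,  C: True,  D: True,  E: True,  F: False,  G: True,  H: True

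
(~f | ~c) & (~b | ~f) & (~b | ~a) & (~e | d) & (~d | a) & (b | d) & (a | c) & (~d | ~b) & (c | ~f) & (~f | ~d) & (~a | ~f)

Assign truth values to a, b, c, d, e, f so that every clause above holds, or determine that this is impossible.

a=1; b=0; c=0; d=1; e=0; f=0

Case f = 0:
Case b = 0:
From the singleton clause (d), d = 1.
From the singleton clause (a), a = 1.
No clause remains; c, e are free.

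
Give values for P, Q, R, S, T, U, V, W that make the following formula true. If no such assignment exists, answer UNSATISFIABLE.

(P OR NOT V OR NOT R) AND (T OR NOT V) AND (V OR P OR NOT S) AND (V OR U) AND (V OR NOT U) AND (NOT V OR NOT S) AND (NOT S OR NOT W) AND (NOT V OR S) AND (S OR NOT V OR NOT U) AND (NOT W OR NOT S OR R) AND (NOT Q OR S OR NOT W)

UNSATISFIABLE

Branch on T: set T = true.
Branch on V: set V = true.
(NOT S) alone gives S = false.
That conflicts with the unit clause (S).
Backtrack on V: now try V = false.
(U) alone gives U = true.
That conflicts with the unit clause (NOT U).
Neither V = true nor V = false works.
Backtrack on T: now try T = false.
(NOT V) alone gives V = false.
(U) alone gives U = true.
That conflicts with the unit clause (NOT U).
Neither T = true nor T = false works.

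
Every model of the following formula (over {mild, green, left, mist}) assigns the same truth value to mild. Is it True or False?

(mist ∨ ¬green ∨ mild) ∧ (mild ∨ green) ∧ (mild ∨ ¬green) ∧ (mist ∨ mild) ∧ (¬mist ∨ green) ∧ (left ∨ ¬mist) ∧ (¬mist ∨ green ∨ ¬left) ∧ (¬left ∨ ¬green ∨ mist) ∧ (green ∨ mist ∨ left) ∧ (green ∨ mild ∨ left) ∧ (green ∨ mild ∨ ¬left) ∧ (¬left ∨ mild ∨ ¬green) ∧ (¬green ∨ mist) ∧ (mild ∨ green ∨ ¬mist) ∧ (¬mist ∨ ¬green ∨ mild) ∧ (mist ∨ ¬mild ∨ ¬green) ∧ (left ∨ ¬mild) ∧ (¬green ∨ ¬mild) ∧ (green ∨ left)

True

Suppose mild = False.
Unit clause (green) forces green = True.
Now (¬green) is unsatisfied and unit — conflict.
So every satisfying assignment has mild = True.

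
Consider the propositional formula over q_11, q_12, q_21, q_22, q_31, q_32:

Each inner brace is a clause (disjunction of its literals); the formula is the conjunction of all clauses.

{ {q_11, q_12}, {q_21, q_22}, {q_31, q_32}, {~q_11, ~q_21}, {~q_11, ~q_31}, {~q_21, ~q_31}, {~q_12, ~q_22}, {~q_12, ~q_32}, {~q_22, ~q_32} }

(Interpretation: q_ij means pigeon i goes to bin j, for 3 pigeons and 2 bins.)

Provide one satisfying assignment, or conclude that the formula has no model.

UNSATISFIABLE

Case q_11 = 1:
(~q_21) alone gives q_21 = 0.
(q_22) alone gives q_22 = 1.
(~q_31) alone gives q_31 = 0.
(q_32) alone gives q_32 = 1.
Now (~q_32) is unsatisfied and unit — conflict.
Backtrack on q_11: now try q_11 = 0.
(q_12) alone gives q_12 = 1.
(~q_22) alone gives q_22 = 0.
(q_21) alone gives q_21 = 1.
(~q_31) alone gives q_31 = 0.
(q_32) alone gives q_32 = 1.
Now (~q_32) is unsatisfied and unit — conflict.
Both values of q_11 lead to a conflict.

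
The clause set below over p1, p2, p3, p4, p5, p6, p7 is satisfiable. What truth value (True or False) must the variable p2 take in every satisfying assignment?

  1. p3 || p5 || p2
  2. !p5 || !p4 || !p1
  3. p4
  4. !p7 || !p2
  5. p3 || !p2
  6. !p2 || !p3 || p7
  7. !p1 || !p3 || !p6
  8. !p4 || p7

Suppose p2 = true.
(p4) alone gives p4 = true.
(!p7) alone gives p7 = false.
Now (p7) is unsatisfied and unit — conflict.
So every satisfying assignment has p2 = False.

False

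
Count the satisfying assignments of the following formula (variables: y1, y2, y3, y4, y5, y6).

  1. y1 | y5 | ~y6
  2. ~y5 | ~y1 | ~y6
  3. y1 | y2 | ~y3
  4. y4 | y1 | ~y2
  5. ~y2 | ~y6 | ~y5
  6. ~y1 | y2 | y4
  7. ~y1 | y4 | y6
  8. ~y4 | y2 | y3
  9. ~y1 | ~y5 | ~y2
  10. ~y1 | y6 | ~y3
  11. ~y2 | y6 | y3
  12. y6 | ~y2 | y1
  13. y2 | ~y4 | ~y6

7

There are 2^6 = 64 truth assignments over (y1, y2, y3, y4, y5, y6).
Split on y5. With y5 = 1, the clauses containing y5 are satisfied and ~y5 drops from the rest; 2 of the 2^5 = 32 assignments to the other variables satisfy what remains.
With y5 = 0, by the same count on the reduced clause set, 5 assignments work.
Total: 2 + 5 = 7.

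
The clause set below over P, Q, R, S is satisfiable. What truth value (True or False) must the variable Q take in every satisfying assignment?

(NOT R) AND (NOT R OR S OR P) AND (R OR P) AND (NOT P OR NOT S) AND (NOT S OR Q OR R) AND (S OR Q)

True

Suppose Q = false.
(NOT R) alone gives R = false.
(P) alone gives P = true.
(NOT S) alone gives S = false.
But (S) is also a unit clause — contradiction.
So every satisfying assignment has Q = True.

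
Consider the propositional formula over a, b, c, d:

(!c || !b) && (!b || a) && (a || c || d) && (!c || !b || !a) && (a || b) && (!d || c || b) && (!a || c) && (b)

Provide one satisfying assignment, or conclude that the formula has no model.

From the singleton clause (b), b = true.
From the singleton clause (!c), c = false.
From the singleton clause (a), a = true.
But (!a) is also a unit clause — contradiction.

UNSATISFIABLE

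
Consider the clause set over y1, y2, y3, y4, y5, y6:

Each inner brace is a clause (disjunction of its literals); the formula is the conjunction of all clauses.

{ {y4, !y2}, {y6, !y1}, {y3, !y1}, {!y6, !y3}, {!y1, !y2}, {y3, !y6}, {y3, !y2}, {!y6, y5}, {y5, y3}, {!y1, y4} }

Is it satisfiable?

Yes

Case y4 = true:
Case y6 = false:
Unit clause (!y1) forces y1 = false.
Case y3 = true:
All clauses hold; y2, y5 can take either value.
A satisfying assignment: y1: false; y2: false; y3: true; y4: true; y5: false; y6: false.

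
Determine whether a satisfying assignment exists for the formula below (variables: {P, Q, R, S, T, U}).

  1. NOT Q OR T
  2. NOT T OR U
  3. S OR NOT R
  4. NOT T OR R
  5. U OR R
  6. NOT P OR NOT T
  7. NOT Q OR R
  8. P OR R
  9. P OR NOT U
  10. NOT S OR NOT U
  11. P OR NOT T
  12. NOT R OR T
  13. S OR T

Try Q = false.
Try T = false.
From the singleton clause (NOT R), R = false.
From the singleton clause (U), U = true.
From the singleton clause (P), P = true.
From the singleton clause (NOT S), S = false.
But (S) is also a unit clause — contradiction.
That branch fails; take T = true instead.
From the singleton clause (U), U = true.
From the singleton clause (R), R = true.
From the singleton clause (S), S = true.
But (NOT S) is also a unit clause — contradiction.
Both values of T lead to a conflict.
That branch fails; take Q = true instead.
From the singleton clause (T), T = true.
From the singleton clause (U), U = true.
From the singleton clause (R), R = true.
From the singleton clause (S), S = true.
But (NOT S) is also a unit clause — contradiction.
Both values of Q lead to a conflict.
No assignment satisfies every clause.

No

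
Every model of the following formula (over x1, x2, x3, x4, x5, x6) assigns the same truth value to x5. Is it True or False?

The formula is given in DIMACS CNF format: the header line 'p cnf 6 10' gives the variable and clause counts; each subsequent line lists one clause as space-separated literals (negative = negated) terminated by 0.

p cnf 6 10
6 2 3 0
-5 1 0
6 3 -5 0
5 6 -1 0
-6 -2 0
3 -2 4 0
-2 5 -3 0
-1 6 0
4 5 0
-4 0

True

Suppose x5 = False.
Unit clause (x4) forces x4 = True.
But (¬x4) is also a unit clause — contradiction.
So every satisfying assignment has x5 = True.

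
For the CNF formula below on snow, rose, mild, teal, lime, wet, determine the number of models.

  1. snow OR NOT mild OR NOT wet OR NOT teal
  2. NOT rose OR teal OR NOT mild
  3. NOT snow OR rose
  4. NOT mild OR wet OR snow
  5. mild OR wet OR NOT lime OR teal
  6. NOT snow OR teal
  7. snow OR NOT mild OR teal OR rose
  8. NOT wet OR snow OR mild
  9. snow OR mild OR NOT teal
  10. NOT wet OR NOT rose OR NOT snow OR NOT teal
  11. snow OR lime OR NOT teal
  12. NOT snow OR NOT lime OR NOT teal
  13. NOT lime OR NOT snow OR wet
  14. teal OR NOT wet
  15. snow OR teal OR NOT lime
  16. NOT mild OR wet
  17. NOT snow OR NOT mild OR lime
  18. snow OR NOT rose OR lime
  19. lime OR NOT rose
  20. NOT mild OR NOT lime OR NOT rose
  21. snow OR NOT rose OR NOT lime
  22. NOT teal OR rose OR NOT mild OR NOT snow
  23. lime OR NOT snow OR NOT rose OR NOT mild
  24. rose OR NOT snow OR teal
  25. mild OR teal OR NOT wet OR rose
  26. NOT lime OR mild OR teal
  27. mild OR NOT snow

There are 2^6 = 64 truth assignments over (snow, rose, mild, teal, lime, wet).
Split on snow. With snow = true, the clauses containing snow are satisfied and NOT snow drops from the rest; 0 of the 2^5 = 32 assignments to the other variables satisfy what remains.
With snow = false, by the same count on the reduced clause set, 1 assignment works.
Total: 0 + 1 = 1.

1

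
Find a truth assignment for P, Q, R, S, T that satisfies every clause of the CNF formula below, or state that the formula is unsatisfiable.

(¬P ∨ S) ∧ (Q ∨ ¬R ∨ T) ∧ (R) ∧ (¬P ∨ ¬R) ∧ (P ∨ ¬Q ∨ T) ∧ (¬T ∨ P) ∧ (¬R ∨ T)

(R) alone gives R = True.
(¬P) alone gives P = False.
(¬T) alone gives T = False.
That conflicts with the unit clause (T).

UNSATISFIABLE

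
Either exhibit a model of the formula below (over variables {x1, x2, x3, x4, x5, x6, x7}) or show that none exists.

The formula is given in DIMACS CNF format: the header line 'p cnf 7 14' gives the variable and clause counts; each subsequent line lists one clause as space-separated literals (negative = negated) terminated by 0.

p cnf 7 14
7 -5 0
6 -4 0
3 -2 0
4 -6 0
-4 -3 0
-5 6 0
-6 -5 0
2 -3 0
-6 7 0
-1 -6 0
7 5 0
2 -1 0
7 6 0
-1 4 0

x1=False; x2=False; x3=False; x4=True; x5=False; x6=True; x7=True

Suppose x7 = True.
Suppose x6 = True.
The clause (x4) is unit, so x4 = True.
The clause (¬x3) is unit, so x3 = False.
The clause (¬x2) is unit, so x2 = False.
The clause (¬x5) is unit, so x5 = False.
The clause (¬x1) is unit, so x1 = False.
All clauses are satisfied.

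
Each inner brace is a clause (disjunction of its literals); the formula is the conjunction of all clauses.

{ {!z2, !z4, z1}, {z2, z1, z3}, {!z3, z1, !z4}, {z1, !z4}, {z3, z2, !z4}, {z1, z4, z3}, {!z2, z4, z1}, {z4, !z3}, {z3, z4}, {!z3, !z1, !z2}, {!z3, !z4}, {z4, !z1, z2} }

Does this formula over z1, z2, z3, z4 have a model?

Case z1 = true:
Case z4 = true:
The clause (!z3) is unit, so z3 = false.
The clause (z2) is unit, so z2 = true.
All clauses are satisfied.
A satisfying assignment: z1=true,  z2=true,  z3=false,  z4=true.

Satisfiable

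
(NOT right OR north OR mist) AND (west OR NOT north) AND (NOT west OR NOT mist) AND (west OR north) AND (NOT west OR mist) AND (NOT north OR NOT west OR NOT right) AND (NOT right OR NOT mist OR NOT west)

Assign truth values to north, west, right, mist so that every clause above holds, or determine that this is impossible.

UNSATISFIABLE

Case west = true:
Unit clause (NOT mist) forces mist = false.
Now (mist) is unsatisfied and unit — conflict.
Undo west and try west = false.
Unit clause (NOT north) forces north = false.
Now (north) is unsatisfied and unit — conflict.
Either choice for west ends in contradiction.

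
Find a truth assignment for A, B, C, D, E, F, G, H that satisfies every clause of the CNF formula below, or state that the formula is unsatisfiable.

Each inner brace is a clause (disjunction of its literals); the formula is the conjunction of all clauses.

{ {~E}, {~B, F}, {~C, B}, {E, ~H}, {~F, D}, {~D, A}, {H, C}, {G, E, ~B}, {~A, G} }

(~E) alone gives E = 0.
(~H) alone gives H = 0.
(C) alone gives C = 1.
(B) alone gives B = 1.
(F) alone gives F = 1.
(D) alone gives D = 1.
(A) alone gives A = 1.
(G) alone gives G = 1.
All clauses are satisfied.

A: 1; B: 1; C: 1; D: 1; E: 0; F: 1; G: 1; H: 0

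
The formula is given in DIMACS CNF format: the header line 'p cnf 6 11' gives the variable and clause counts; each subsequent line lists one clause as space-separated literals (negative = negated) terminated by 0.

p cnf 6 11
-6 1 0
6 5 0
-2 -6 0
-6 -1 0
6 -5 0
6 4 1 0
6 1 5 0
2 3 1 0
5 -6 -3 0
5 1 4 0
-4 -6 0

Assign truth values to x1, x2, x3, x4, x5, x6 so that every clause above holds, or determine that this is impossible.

UNSATISFIABLE

Suppose x6 = False.
The clause (x5) is unit, so x5 = True.
Now (¬x5) is unsatisfied and unit — conflict.
Undo x6 and try x6 = True.
The clause (x1) is unit, so x1 = True.
Now (¬x1) is unsatisfied and unit — conflict.
Both values of x6 lead to a conflict.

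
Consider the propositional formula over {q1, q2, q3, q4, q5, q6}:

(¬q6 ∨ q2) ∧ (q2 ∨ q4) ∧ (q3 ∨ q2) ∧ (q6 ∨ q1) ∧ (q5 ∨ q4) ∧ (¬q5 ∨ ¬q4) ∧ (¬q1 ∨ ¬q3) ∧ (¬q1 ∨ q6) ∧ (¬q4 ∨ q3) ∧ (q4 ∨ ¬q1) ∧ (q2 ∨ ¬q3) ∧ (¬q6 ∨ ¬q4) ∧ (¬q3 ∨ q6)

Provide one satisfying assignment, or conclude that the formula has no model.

Case q6 = True:
From the singleton clause (q2), q2 = True.
From the singleton clause (¬q4), q4 = False.
From the singleton clause (q5), q5 = True.
From the singleton clause (¬q1), q1 = False.
All clauses hold; q3 can take either value.

q1: False; q2: True; q3: False; q4: False; q5: True; q6: True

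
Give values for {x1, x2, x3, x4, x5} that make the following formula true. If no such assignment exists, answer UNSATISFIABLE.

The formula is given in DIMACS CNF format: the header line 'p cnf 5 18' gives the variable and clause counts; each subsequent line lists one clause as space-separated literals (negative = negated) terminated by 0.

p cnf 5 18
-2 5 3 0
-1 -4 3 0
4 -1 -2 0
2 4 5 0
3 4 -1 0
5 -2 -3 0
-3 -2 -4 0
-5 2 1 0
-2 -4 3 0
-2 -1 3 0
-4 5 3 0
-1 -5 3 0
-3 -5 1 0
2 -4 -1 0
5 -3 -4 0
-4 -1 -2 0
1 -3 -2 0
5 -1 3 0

Branch on x2: set x2 = False.
Branch on x4: set x4 = False.
(x5) alone gives x5 = True.
(x1) alone gives x1 = True.
(x3) alone gives x3 = True.
Every clause now holds.

x1: True; x2: False; x3: True; x4: False; x5: True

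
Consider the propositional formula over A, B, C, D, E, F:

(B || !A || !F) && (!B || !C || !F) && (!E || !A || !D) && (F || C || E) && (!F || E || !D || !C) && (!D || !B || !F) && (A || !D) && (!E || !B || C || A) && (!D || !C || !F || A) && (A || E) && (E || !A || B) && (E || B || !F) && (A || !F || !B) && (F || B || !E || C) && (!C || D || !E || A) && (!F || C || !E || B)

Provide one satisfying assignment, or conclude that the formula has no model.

Suppose A = true.
Suppose B = true.
Suppose C = false.
Suppose E = true.
Unit clause (!D) forces D = false.
No clause remains; F is free.

A ↦ true; B ↦ true; C ↦ false; D ↦ false; E ↦ true; F ↦ false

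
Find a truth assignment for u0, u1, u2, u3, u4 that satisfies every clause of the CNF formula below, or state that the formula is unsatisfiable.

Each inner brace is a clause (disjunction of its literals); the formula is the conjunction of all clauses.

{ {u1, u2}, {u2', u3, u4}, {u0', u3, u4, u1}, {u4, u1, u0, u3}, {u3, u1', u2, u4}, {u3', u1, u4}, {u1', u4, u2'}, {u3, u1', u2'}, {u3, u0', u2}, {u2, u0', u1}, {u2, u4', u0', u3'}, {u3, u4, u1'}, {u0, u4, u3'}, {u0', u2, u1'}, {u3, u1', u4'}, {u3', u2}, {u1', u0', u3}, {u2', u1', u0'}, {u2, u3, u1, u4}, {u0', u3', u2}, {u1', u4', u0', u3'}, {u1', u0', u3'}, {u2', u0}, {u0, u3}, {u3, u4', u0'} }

u0=1,  u1=0,  u2=1,  u3=1,  u4=1

Suppose u1 = 0.
Unit clause (u2) forces u2 = 1.
Unit clause (u0) forces u0 = 1.
Suppose u3 = 1.
Unit clause (u4) forces u4 = 1.
This assignment satisfies each clause.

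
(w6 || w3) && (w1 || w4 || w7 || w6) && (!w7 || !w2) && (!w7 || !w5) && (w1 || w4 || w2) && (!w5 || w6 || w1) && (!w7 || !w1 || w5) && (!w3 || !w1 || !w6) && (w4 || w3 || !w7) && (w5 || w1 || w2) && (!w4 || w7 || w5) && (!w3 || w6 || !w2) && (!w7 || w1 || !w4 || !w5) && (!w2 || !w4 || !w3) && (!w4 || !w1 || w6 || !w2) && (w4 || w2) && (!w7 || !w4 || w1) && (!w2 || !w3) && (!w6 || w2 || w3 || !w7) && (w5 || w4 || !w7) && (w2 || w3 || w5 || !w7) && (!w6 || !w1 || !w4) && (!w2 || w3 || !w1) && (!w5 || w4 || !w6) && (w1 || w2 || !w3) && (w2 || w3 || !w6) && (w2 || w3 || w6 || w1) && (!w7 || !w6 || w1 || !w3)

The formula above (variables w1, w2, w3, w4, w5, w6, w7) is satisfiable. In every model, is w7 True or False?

Suppose w7 = true.
(!w2) alone gives w2 = false.
(!w5) alone gives w5 = false.
(!w1) alone gives w1 = false.
But (w1) is also a unit clause — contradiction.
So every satisfying assignment has w7 = False.

False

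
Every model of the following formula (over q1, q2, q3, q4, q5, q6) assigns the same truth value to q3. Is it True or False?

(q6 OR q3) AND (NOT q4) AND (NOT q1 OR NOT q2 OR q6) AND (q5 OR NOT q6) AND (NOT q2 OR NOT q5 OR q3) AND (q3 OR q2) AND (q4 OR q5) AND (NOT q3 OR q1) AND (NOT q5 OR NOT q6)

True

Suppose q3 = false.
The clause (q6) is unit, so q6 = true.
The clause (NOT q4) is unit, so q4 = false.
The clause (q5) is unit, so q5 = true.
That conflicts with the unit clause (NOT q5).
So every satisfying assignment has q3 = True.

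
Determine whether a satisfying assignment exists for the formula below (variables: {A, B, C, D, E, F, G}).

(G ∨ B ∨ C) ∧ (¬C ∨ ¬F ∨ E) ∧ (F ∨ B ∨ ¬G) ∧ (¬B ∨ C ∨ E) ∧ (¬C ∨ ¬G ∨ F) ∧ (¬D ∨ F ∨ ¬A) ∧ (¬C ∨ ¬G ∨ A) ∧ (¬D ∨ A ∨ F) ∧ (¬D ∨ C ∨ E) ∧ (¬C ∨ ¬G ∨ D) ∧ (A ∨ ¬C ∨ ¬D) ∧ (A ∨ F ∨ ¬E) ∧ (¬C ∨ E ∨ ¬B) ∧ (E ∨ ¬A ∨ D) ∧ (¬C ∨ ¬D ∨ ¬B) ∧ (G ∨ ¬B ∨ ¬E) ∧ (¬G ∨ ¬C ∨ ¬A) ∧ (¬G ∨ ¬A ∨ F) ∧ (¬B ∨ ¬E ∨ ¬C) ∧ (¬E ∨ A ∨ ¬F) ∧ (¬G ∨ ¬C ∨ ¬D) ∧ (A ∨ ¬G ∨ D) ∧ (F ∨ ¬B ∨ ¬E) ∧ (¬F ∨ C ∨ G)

Suppose G = True.
Suppose F = True.
Suppose C = False.
Suppose B = False.
Suppose D = True.
The clause (E) is unit, so E = True.
The clause (A) is unit, so A = True.
Every clause now holds.
A satisfying assignment: A: True,  B: False,  C: False,  D: True,  E: True,  F: True,  G: True.

Satisfiable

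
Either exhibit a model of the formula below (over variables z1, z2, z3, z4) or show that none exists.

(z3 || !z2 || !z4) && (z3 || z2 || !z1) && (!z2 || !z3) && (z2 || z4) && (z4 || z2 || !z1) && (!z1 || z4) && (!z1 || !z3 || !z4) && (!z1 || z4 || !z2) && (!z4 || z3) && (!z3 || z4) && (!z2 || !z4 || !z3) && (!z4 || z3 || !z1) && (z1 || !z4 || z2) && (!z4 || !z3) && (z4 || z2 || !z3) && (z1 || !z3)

Case z2 = true:
Unit clause (!z3) forces z3 = false.
Unit clause (!z4) forces z4 = false.
Unit clause (!z1) forces z1 = false.
This assignment satisfies each clause.

z1: false; z2: true; z3: false; z4: false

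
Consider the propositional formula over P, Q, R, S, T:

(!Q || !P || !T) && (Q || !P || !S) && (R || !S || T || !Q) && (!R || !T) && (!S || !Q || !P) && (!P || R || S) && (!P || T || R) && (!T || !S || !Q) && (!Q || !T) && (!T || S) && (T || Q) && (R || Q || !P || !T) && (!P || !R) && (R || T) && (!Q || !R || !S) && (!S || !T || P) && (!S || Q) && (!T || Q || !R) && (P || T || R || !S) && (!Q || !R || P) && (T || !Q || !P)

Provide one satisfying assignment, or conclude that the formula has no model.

UNSATISFIABLE

Branch on R: set R = false.
From the singleton clause (T), T = true.
From the singleton clause (!Q), Q = false.
From the singleton clause (S), S = true.
Now (!S) is unsatisfied and unit — conflict.
Backtrack on R: now try R = true.
From the singleton clause (!T), T = false.
From the singleton clause (Q), Q = true.
From the singleton clause (!P), P = false.
Now (P) is unsatisfied and unit — conflict.
Either choice for R ends in contradiction.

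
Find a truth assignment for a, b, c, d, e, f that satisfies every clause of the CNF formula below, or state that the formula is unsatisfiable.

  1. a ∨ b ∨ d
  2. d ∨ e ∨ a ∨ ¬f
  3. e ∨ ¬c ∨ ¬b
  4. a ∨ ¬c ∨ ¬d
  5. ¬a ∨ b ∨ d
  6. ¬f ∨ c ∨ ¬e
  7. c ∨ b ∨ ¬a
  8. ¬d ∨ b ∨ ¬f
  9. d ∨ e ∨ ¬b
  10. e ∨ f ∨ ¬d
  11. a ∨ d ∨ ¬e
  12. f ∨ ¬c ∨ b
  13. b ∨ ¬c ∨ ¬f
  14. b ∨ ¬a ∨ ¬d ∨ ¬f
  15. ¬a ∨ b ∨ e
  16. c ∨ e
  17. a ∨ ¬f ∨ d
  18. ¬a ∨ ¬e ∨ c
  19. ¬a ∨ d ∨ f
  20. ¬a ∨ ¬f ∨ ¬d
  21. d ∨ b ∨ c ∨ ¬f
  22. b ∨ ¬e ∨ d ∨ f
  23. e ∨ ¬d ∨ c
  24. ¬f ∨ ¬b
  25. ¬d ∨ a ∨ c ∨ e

Try c = False.
Unit clause (e) forces e = True.
Unit clause (¬f) forces f = False.
Unit clause (¬a) forces a = False.
Unit clause (d) forces d = True.
All clauses hold; b can take either value.

a=False, b=True, c=False, d=True, e=True, f=False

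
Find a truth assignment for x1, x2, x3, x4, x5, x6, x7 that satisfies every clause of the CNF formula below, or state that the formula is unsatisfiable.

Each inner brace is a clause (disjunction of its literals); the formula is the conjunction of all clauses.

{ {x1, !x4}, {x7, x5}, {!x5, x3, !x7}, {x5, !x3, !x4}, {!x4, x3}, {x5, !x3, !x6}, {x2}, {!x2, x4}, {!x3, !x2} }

UNSATISFIABLE

From the singleton clause (x2), x2 = true.
From the singleton clause (x4), x4 = true.
From the singleton clause (x1), x1 = true.
From the singleton clause (x3), x3 = true.
Now (!x3) is unsatisfied and unit — conflict.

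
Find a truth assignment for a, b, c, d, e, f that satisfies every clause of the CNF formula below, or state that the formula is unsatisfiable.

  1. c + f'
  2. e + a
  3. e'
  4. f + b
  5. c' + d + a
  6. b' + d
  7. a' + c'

From the singleton clause (e'), e = 0.
From the singleton clause (a), a = 1.
From the singleton clause (c'), c = 0.
From the singleton clause (f'), f = 0.
From the singleton clause (b), b = 1.
From the singleton clause (d), d = 1.
This assignment satisfies each clause.

a=1; b=1; c=0; d=1; e=0; f=0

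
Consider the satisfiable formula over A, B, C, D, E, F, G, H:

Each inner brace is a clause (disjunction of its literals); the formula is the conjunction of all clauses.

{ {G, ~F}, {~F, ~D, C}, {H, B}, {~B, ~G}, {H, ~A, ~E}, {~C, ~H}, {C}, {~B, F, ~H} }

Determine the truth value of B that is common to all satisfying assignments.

Suppose B = 0.
Unit clause (H) forces H = 1.
Unit clause (~C) forces C = 0.
But (C) is also a unit clause — contradiction.
So every satisfying assignment has B = True.

True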